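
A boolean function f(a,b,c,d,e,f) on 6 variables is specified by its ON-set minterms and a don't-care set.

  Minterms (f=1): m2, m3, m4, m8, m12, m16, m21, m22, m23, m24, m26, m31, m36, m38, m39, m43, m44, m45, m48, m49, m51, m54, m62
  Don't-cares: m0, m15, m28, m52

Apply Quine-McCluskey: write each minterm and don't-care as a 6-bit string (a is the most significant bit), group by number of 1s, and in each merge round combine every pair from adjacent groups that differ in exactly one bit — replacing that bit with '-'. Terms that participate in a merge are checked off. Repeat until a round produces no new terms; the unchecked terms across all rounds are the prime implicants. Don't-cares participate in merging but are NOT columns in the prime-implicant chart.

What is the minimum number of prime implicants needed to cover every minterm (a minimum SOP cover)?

13

size-2^0 implicants → 000000(✓)  000010(✓)  000011(✓)  000100(✓)  001000(✓)  001100(✓)  001111(✓)  010000(✓)  010101(✓)  010110(✓)  010111(✓)  011000(✓)  011010(✓)  011100(✓)  011111(✓)  100100(✓)  100110(✓)  100111(✓)  101011  101100(✓)  101101(✓)  110000(✓)  110001(✓)  110011(✓)  110100(✓)  110110(✓)  111110(✓)
size-2^1 implicants → -00100(✓)  -01100(✓)  -10000  -10110  0-0000(✓)  0-1000(✓)  0-1100(✓)  0-1111  00-000(✓)  00-100(✓)  000-00(✓)  0000-0  00001-  001-00(✓)  01-000(✓)  01-111  0101-1  01011-  011-00(✓)  0110-0  1-0100(✓)  1-0110(✓)  10-100(✓)  1001-0(✓)  10011-  10110-  11-110  110-00  1100-1  11000-  1101-0(✓)
size-2^2 implicants → -0-100  0--000  0-1-00  00--00  1-01-0
Unchecked terms (primes): -0-100, -10000, -10110, 0--000, 0-1-00, 0-1111, 00--00, 0000-0, 00001-, 01-111, 0101-1, 01011-, 0110-0, 1-01-0, 10011-, 101011, 10110-, 11-110, 110-00, 1100-1, 11000-
Minterm coverage:
  m2 ⊆ 0000-0,00001-
  m3 ⊆ 00001- [E]
  m4 ⊆ -0-100,00--00
  m8 ⊆ 0--000,0-1-00,00--00
  m12 ⊆ -0-100,0-1-00,00--00
  m16 ⊆ -10000,0--000
  m21 ⊆ 0101-1 [E]
  m22 ⊆ -10110,01011-
  m23 ⊆ 01-111,0101-1,01011-
  m24 ⊆ 0--000,0-1-00,0110-0
  m26 ⊆ 0110-0 [E]
  m31 ⊆ 0-1111,01-111
  m36 ⊆ -0-100,1-01-0
  m38 ⊆ 1-01-0,10011-
  m39 ⊆ 10011- [E]
  m43 ⊆ 101011 [E]
  m44 ⊆ -0-100,10110-
  m45 ⊆ 10110- [E]
  m48 ⊆ -10000,110-00,11000-
  m49 ⊆ 1100-1,11000-
  m51 ⊆ 1100-1 [E]
  m54 ⊆ -10110,1-01-0,11-110
  m62 ⊆ 11-110 [E]
E = {00001-, 0101-1, 0110-0, 10011-, 101011, 10110-, 11-110, 1100-1}
Petrick residual → -0-100, -10000, -10110, 0--000, 0-1111
Cover = b'de'f' + bc'd'e'f' + bc'def' + a'd'e'f' + a'cdef + a'b'c'd'e + a'bc'df + a'bcd'f' + ab'c'de + ab'cd'ef + ab'cde' + abdef' + abc'd'f  |cover|=13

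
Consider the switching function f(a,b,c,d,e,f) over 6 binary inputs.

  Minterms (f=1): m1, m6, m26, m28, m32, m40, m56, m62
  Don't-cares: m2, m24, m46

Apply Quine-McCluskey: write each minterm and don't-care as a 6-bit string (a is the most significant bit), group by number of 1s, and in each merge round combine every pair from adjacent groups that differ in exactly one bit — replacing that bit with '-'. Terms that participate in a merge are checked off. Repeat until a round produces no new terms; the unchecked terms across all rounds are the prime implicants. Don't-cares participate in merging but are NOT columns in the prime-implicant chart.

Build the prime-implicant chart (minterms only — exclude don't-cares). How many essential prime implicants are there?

[col 0] 000001, 000010*, 000110*, 011000*, 011010*, 011100*, 100000*, 101000*, 101110*, 111000*, 111110*
[col 1] -11000, 000-10, 011-00, 0110-0, 1-1000, 1-1110, 10-000
Prime implicants: -11000, 000-10, 000001, 011-00, 0110-0, 1-1000, 1-1110, 10-000
PI chart (minterm → PIs covering it):
  1 | 000001  (sole → essential)
  6 | 000-10  (sole → essential)
  26 | 0110-0  (sole → essential)
  28 | 011-00  (sole → essential)
  32 | 10-000  (sole → essential)
  40 | 1-1000,10-000
  56 | -11000,1-1000
  62 | 1-1110  (sole → essential)
Essential prime implicants: 000-10, 000001, 011-00, 0110-0, 1-1110, 10-000

6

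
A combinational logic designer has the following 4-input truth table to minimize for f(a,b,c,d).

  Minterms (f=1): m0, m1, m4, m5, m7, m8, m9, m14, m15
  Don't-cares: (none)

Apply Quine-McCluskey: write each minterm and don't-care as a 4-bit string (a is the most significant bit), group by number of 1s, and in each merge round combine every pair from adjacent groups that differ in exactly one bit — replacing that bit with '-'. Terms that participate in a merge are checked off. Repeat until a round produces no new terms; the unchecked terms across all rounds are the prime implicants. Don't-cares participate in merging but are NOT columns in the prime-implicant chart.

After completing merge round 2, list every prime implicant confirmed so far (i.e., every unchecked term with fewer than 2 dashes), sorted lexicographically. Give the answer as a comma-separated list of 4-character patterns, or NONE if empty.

-111, 01-1, 111-

size-2^0 implicants → 0000(✓)  0001(✓)  0100(✓)  0101(✓)  0111(✓)  1000(✓)  1001(✓)  1110(✓)  1111(✓)
size-2^1 implicants → -000(✓)  -001(✓)  -111  0-00(✓)  0-01(✓)  000-(✓)  01-1  010-(✓)  100-(✓)  111-
size-2^2 implicants → -00-  0-0-
Unchecked terms (primes): -00-, -111, 0-0-, 01-1, 111-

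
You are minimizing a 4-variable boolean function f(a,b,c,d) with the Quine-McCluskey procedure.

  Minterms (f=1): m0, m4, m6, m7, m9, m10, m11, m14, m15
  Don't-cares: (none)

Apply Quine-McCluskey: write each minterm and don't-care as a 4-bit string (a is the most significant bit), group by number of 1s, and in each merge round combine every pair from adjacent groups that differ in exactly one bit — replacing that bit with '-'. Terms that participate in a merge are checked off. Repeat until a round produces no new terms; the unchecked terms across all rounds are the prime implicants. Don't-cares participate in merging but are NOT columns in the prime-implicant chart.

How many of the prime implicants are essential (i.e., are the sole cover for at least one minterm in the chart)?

size-2^0 implicants → 0000(✓)  0100(✓)  0110(✓)  0111(✓)  1001(✓)  1010(✓)  1011(✓)  1110(✓)  1111(✓)
size-2^1 implicants → -110(✓)  -111(✓)  0-00  01-0  011-(✓)  1-10(✓)  1-11(✓)  10-1  101-(✓)  111-(✓)
size-2^2 implicants → -11-  1-1-
Unchecked terms (primes): -11-, 0-00, 01-0, 1-1-, 10-1
Minterm coverage:
  m0 ⊆ 0-00 [E]
  m4 ⊆ 0-00,01-0
  m6 ⊆ -11-,01-0
  m7 ⊆ -11- [E]
  m9 ⊆ 10-1 [E]
  m10 ⊆ 1-1- [E]
  m11 ⊆ 1-1-,10-1
  m14 ⊆ -11-,1-1-
  m15 ⊆ -11-,1-1-
E = {-11-, 0-00, 1-1-, 10-1}

4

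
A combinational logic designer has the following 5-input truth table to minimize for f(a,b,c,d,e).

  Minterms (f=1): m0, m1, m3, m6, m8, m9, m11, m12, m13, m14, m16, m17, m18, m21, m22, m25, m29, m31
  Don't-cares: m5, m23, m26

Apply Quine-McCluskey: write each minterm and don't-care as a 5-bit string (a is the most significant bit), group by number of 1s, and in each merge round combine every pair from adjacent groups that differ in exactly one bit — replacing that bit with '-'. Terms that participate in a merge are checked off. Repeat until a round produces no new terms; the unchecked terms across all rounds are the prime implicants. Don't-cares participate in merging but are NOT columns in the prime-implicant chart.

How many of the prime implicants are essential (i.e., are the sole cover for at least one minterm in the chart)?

[col 0] 00000*, 00001*, 00011*, 00101*, 00110*, 01000*, 01001*, 01011*, 01100*, 01101*, 01110*, 10000*, 10001*, 10010*, 10101*, 10110*, 10111*, 11001*, 11010*, 11101*, 11111*
[col 1] -0000*, -0001*, -0101*, -0110, -1001*, -1101*, 0-000*, 0-001*, 0-011*, 0-101*, 0-110, 00-01*, 000-1*, 0000-*, 01-00*, 01-01*, 010-1*, 0100-*, 011-0, 0110-*, 1-001*, 1-010, 1-101*, 1-111*, 10-01*, 10-10, 100-0, 1000-*, 101-1*, 1011-, 11-01*, 111-1*
[col 2] --001*, --101*, -0-01*, -000-, -1-01*, 0--01*, 0-0-1, 0-00-, 01-0-, 1--01*, 1-1-1
[col 3] ---01
Prime implicants: ---01, -000-, -0110, 0-0-1, 0-00-, 0-110, 01-0-, 011-0, 1-010, 1-1-1, 10-10, 100-0, 1011-
PI chart (minterm → PIs covering it):
  0 | -000-,0-00-
  1 | ---01,-000-,0-0-1,0-00-
  3 | 0-0-1  (sole → essential)
  6 | -0110,0-110
  8 | 0-00-,01-0-
  9 | ---01,0-0-1,0-00-,01-0-
  11 | 0-0-1  (sole → essential)
  12 | 01-0-,011-0
  13 | ---01,01-0-
  14 | 0-110,011-0
  16 | -000-,100-0
  17 | ---01,-000-
  18 | 1-010,10-10,100-0
  21 | ---01,1-1-1
  22 | -0110,10-10,1011-
  25 | ---01  (sole → essential)
  29 | ---01,1-1-1
  31 | 1-1-1  (sole → essential)
Essential prime implicants: ---01, 0-0-1, 1-1-1

3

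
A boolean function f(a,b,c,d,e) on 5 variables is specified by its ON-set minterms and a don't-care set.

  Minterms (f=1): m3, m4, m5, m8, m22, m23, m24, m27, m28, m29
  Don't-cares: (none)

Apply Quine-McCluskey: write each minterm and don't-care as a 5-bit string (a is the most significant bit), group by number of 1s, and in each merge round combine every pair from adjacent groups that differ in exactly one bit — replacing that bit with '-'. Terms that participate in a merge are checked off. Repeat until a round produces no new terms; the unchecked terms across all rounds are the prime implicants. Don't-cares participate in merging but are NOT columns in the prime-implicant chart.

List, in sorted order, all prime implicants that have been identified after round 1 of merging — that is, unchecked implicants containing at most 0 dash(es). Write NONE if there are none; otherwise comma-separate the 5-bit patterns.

[col 0] 00011, 00100*, 00101*, 01000*, 10110*, 10111*, 11000*, 11011, 11100*, 11101*
[col 1] -1000, 0010-, 1011-, 11-00, 1110-
Prime implicants: -1000, 00011, 0010-, 1011-, 11-00, 11011, 1110-

00011, 11011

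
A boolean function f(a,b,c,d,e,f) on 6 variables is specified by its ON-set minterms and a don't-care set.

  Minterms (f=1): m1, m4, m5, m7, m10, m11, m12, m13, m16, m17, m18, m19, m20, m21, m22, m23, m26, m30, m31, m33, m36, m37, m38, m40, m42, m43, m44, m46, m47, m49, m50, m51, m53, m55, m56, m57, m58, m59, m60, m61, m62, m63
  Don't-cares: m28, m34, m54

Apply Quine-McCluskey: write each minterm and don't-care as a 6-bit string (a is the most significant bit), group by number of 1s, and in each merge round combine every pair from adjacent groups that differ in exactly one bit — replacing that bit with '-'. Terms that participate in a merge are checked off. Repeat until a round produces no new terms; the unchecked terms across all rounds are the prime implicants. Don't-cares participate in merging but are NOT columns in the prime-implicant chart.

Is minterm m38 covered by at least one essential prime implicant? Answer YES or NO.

NO

Round 0: 000001✓ 000100✓ 000101✓ 000111✓ 001010✓ 001011✓ 001100✓ 001101✓ 010000✓ 010001✓ 010010✓ 010011✓ 010100✓ 010101✓ 010110✓ 010111✓ 011010✓ 011100✓ 011110✓ 011111✓ 100001✓ 100010✓ 100100✓ 100101✓ 100110✓ 101000✓ 101010✓ 101011✓ 101100✓ 101110✓ 101111✓ 110001✓ 110010✓ 110011✓ 110101✓ 110110✓ 110111✓ 111000✓ 111001✓ 111010✓ 111011✓ 111100✓ 111101✓ 111110✓ 111111✓
Round 1: -00001✓ -00100✓ -00101✓ -01010✓ -01011✓ -01100✓ -10001✓ -10010✓ -10011✓ -10101✓ -10110✓ -10111✓ -11010✓ -11100✓ -11110✓ -11111✓ 0-0001✓ 0-0100✓ 0-0101✓ 0-0111✓ 0-1010✓ 0-1100✓ 00-100✓ 00-101✓ 000-01✓ 0001-1✓ 00010-✓ 00101-✓ 00110-✓ 01-010✓ 01-100✓ 01-110✓ 01-111✓ 010-00✓ 010-01✓ 010-10✓ 010-11✓ 0100-0✓ 0100-1✓ 01000-✓ 01001-✓ 0101-0✓ 0101-1✓ 01010-✓ 01011-✓ 011-10✓ 0111-0✓ 01111-✓ 1-0001✓ 1-0010✓ 1-0101✓ 1-0110✓ 1-1000✓ 1-1010✓ 1-1011✓ 1-1100✓ 1-1110✓ 1-1111✓ 10-010✓ 10-100✓ 10-110✓ 100-01✓ 100-10✓ 1001-0✓ 10010-✓ 101-00✓ 101-10✓ 101-11✓ 1010-0✓ 10101-✓ 1011-0✓ 10111-✓ 11-001✓ 11-010✓ 11-011✓ 11-101✓ 11-110✓ 11-111✓ 110-01✓ 110-10✓ 110-11✓ 1100-1✓ 11001-✓ 1101-1✓ 11011-✓ 111-00✓ 111-01✓ 111-10✓ 111-11✓ 1110-0✓ 1110-1✓ 11100-✓ 11101-✓ 1111-0✓ 1111-1✓ 11110-✓ 11111-✓
Round 2: --0001✓ --0101✓ --1010 --1100 -0-100 -00-01✓ -0010- -0101- -1-010✓ -1-110✓ -1-111✓ -10-01✓ -10-10✓ -10-11✓ -100-1✓ -1001-✓ -101-1✓ -1011-✓ -11-10✓ -111-0 -1111-✓ 0--100 0-0-01✓ 0-01-1 0-010- 00-10- 01--10✓ 01-1-0 01-11-✓ 010--0✓ 010--1✓ 010-0-✓ 010-1-✓ 0100--✓ 0101--✓ 1--010✓ 1--110✓ 1-0-01✓ 1-0-10✓ 1-1-00✓ 1-1-10✓ 1-1-11✓ 1-10-0✓ 1-101-✓ 1-11-0✓ 1-111-✓ 10--10✓ 10-1-0 101--0✓ 101-1-✓ 11--01✓ 11--10✓ 11--11✓ 11-0-1✓ 11-01-✓ 11-1-1✓ 11-11-✓ 110--1✓ 110-1-✓ 111--0✓ 111--1✓ 111-0-✓ 111-1-✓ 1110--✓ 1111--✓
Round 3: --0-01 -1--10 -1-11- -10--1 -10-1- 010--- 1---10 1-1--0 1-1-1- 11---1 11--1- 111---
PIs = {--0-01, --1010, --1100, -0-100, -0010-, -0101-, -1--10, -1-11-, -10--1, -10-1-, -111-0, 0--100, 0-01-1, 0-010-, 00-10-, 01-1-0, 010---, 1---10, 1-1--0, 1-1-1-, 10-1-0, 11---1, 11--1-, 111---}
Coverage chart:
  m1: --0-01 ←essential
  m4: -0-100,-0010-,0--100,0-010-,00-10-
  m5: --0-01,-0010-,0-01-1,0-010-,00-10-
  m7: 0-01-1 ←essential
  m10: --1010,-0101-
  m11: -0101- ←essential
  m12: --1100,-0-100,0--100,00-10-
  m13: 00-10- ←essential
  m16: 010--- ←essential
  m17: --0-01,-10--1,010---
  m18: -1--10,-10-1-,010---
  m19: -10--1,-10-1-,010---
  m20: 0--100,0-010-,01-1-0,010---
  m21: --0-01,-10--1,0-01-1,0-010-,010---
  m22: -1--10,-1-11-,-10-1-,01-1-0,010---
  m23: -1-11-,-10--1,-10-1-,0-01-1,010---
  m26: --1010,-1--10
  m30: -1--10,-1-11-,-111-0,01-1-0
  m31: -1-11- ←essential
  m33: --0-01 ←essential
  m36: -0-100,-0010-,10-1-0
  m37: --0-01,-0010-
  m38: 1---10,10-1-0
  m40: 1-1--0 ←essential
  m42: --1010,-0101-,1---10,1-1--0,1-1-1-
  m43: -0101-,1-1-1-
  m44: --1100,-0-100,1-1--0,10-1-0
  m46: 1---10,1-1--0,1-1-1-,10-1-0
  m47: 1-1-1- ←essential
  m49: --0-01,-10--1,11---1
  m50: -1--10,-10-1-,1---10,11--1-
  m51: -10--1,-10-1-,11---1,11--1-
  m53: --0-01,-10--1,11---1
  m55: -1-11-,-10--1,-10-1-,11---1,11--1-
  m56: 1-1--0,111---
  m57: 11---1,111---
  m58: --1010,-1--10,1---10,1-1--0,1-1-1-,11--1-,111---
  m59: 1-1-1-,11---1,11--1-,111---
  m60: --1100,-111-0,1-1--0,111---
  m61: 11---1,111---
  m62: -1--10,-1-11-,-111-0,1---10,1-1--0,1-1-1-,11--1-,111---
  m63: -1-11-,1-1-1-,11---1,11--1-,111---
Essential: --0-01, -0101-, -1-11-, 0-01-1, 00-10-, 010---, 1-1--0, 1-1-1-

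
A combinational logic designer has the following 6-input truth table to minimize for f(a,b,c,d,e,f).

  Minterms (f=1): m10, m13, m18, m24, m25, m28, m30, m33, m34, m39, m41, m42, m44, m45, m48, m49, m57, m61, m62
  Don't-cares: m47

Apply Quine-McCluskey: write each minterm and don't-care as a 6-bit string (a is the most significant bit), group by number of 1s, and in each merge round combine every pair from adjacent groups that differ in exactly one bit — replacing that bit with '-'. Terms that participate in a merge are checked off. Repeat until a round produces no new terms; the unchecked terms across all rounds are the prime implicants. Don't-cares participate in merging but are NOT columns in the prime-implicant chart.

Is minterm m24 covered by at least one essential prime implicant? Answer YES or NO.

NO

[col 0] 001010*, 001101*, 010010, 011000*, 011001*, 011100*, 011110*, 100001*, 100010*, 100111*, 101001*, 101010*, 101100*, 101101*, 101111*, 110000*, 110001*, 111001*, 111101*, 111110*
[col 1] -01010, -01101, -11001, -11110, 011-00, 01100-, 0111-0, 1-0001*, 1-1001*, 1-1101*, 10-001*, 10-010, 10-111, 101-01*, 1011-1, 10110-, 11-001*, 11000-, 111-01*
[col 2] 1--001, 1-1-01
Prime implicants: -01010, -01101, -11001, -11110, 010010, 011-00, 01100-, 0111-0, 1--001, 1-1-01, 10-010, 10-111, 1011-1, 10110-, 11000-
PI chart (minterm → PIs covering it):
  10 | -01010  (sole → essential)
  13 | -01101  (sole → essential)
  18 | 010010  (sole → essential)
  24 | 011-00,01100-
  25 | -11001,01100-
  28 | 011-00,0111-0
  30 | -11110,0111-0
  33 | 1--001  (sole → essential)
  34 | 10-010  (sole → essential)
  39 | 10-111  (sole → essential)
  41 | 1--001,1-1-01
  42 | -01010,10-010
  44 | 10110-  (sole → essential)
  45 | -01101,1-1-01,1011-1,10110-
  48 | 11000-  (sole → essential)
  49 | 1--001,11000-
  57 | -11001,1--001,1-1-01
  61 | 1-1-01  (sole → essential)
  62 | -11110  (sole → essential)
Essential prime implicants: -01010, -01101, -11110, 010010, 1--001, 1-1-01, 10-010, 10-111, 10110-, 11000-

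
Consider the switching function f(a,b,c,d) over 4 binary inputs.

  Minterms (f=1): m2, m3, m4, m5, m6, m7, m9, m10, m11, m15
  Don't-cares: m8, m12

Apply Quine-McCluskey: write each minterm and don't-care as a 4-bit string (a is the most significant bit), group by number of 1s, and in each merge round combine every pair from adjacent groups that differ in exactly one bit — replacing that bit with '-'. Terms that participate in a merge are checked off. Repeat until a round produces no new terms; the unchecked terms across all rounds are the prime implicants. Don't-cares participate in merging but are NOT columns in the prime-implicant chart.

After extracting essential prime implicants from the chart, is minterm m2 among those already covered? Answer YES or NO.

Round 0: 0010✓ 0011✓ 0100✓ 0101✓ 0110✓ 0111✓ 1000✓ 1001✓ 1010✓ 1011✓ 1100✓ 1111✓
Round 1: -010✓ -011✓ -100 -111✓ 0-10✓ 0-11✓ 001-✓ 01-0✓ 01-1✓ 010-✓ 011-✓ 1-00 1-11✓ 10-0✓ 10-1✓ 100-✓ 101-✓
Round 2: --11 -01- 0-1- 01-- 10--
PIs = {--11, -01-, -100, 0-1-, 01--, 1-00, 10--}
Coverage chart:
  m2: -01-,0-1-
  m3: --11,-01-,0-1-
  m4: -100,01--
  m5: 01-- ←essential
  m6: 0-1-,01--
  m7: --11,0-1-,01--
  m9: 10-- ←essential
  m10: -01-,10--
  m11: --11,-01-,10--
  m15: --11 ←essential
Essential: --11, 01--, 10--

NO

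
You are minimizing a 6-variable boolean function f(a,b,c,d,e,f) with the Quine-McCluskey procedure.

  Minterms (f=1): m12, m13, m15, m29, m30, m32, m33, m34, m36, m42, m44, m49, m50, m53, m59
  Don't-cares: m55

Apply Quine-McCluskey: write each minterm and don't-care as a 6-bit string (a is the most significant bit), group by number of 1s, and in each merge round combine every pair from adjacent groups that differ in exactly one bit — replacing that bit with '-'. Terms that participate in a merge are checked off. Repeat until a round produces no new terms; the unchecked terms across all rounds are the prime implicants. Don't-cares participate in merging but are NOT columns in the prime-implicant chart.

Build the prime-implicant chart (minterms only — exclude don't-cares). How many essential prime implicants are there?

size-2^0 implicants → 001100(✓)  001101(✓)  001111(✓)  011101(✓)  011110  100000(✓)  100001(✓)  100010(✓)  100100(✓)  101010(✓)  101100(✓)  110001(✓)  110010(✓)  110101(✓)  110111(✓)  111011
size-2^1 implicants → -01100  0-1101  0011-1  00110-  1-0001  1-0010  10-010  10-100  100-00  1000-0  10000-  110-01  1101-1
Unchecked terms (primes): -01100, 0-1101, 0011-1, 00110-, 011110, 1-0001, 1-0010, 10-010, 10-100, 100-00, 1000-0, 10000-, 110-01, 1101-1, 111011
Minterm coverage:
  m12 ⊆ -01100,00110-
  m13 ⊆ 0-1101,0011-1,00110-
  m15 ⊆ 0011-1 [E]
  m29 ⊆ 0-1101 [E]
  m30 ⊆ 011110 [E]
  m32 ⊆ 100-00,1000-0,10000-
  m33 ⊆ 1-0001,10000-
  m34 ⊆ 1-0010,10-010,1000-0
  m36 ⊆ 10-100,100-00
  m42 ⊆ 10-010 [E]
  m44 ⊆ -01100,10-100
  m49 ⊆ 1-0001,110-01
  m50 ⊆ 1-0010 [E]
  m53 ⊆ 110-01,1101-1
  m59 ⊆ 111011 [E]
E = {0-1101, 0011-1, 011110, 1-0010, 10-010, 111011}

6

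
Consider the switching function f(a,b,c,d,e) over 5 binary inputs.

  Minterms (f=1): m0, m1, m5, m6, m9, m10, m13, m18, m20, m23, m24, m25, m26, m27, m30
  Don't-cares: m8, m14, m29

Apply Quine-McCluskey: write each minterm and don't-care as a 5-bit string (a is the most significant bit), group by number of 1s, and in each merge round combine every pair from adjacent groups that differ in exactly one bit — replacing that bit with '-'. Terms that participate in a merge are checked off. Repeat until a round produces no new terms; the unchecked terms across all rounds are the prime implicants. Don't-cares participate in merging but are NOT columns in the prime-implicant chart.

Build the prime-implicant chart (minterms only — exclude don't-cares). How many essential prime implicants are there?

Round 0: 00000✓ 00001✓ 00101✓ 00110✓ 01000✓ 01001✓ 01010✓ 01101✓ 01110✓ 10010✓ 10100 10111 11000✓ 11001✓ 11010✓ 11011✓ 11101✓ 11110✓
Round 1: -1000✓ -1001✓ -1010✓ -1101✓ -1110✓ 0-000✓ 0-001✓ 0-101✓ 0-110 00-01✓ 0000-✓ 01-01✓ 01-10✓ 010-0✓ 0100-✓ 1-010 11-01✓ 11-10✓ 110-0✓ 110-1✓ 1100-✓ 1101-✓
Round 2: -1-01 -1-10 -10-0 -100- 0--01 0-00- 110--
PIs = {-1-01, -1-10, -10-0, -100-, 0--01, 0-00-, 0-110, 1-010, 10100, 10111, 110--}
Coverage chart:
  m0: 0-00- ←essential
  m1: 0--01,0-00-
  m5: 0--01 ←essential
  m6: 0-110 ←essential
  m9: -1-01,-100-,0--01,0-00-
  m10: -1-10,-10-0
  m13: -1-01,0--01
  m18: 1-010 ←essential
  m20: 10100 ←essential
  m23: 10111 ←essential
  m24: -10-0,-100-,110--
  m25: -1-01,-100-,110--
  m26: -1-10,-10-0,1-010,110--
  m27: 110-- ←essential
  m30: -1-10 ←essential
Essential: -1-10, 0--01, 0-00-, 0-110, 1-010, 10100, 10111, 110--

8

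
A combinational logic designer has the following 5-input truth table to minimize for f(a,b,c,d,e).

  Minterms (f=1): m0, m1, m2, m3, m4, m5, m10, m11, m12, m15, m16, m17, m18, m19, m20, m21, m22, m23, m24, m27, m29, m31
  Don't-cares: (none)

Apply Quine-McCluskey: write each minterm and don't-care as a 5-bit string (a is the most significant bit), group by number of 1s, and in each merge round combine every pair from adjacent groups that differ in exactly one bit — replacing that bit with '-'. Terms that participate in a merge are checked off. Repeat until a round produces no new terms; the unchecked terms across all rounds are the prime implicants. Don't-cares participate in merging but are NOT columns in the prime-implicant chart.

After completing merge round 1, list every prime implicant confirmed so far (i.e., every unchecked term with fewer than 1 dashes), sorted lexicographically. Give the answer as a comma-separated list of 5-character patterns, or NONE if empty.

size-2^0 implicants → 00000(✓)  00001(✓)  00010(✓)  00011(✓)  00100(✓)  00101(✓)  01010(✓)  01011(✓)  01100(✓)  01111(✓)  10000(✓)  10001(✓)  10010(✓)  10011(✓)  10100(✓)  10101(✓)  10110(✓)  10111(✓)  11000(✓)  11011(✓)  11101(✓)  11111(✓)
size-2^1 implicants → -0000(✓)  -0001(✓)  -0010(✓)  -0011(✓)  -0100(✓)  -0101(✓)  -1011(✓)  -1111(✓)  0-010(✓)  0-011(✓)  0-100  00-00(✓)  00-01(✓)  000-0(✓)  000-1(✓)  0000-(✓)  0001-(✓)  0010-(✓)  01-11(✓)  0101-(✓)  1-000  1-011(✓)  1-101(✓)  1-111(✓)  10-00(✓)  10-01(✓)  10-10(✓)  10-11(✓)  100-0(✓)  100-1(✓)  1000-(✓)  1001-(✓)  101-0(✓)  101-1(✓)  1010-(✓)  1011-(✓)  11-11(✓)  111-1(✓)
size-2^2 implicants → --011  -0-00(✓)  -0-01(✓)  -00-0(✓)  -00-1(✓)  -000-(✓)  -001-(✓)  -010-(✓)  -1-11  0-01-  00-0-(✓)  000--(✓)  1--11  1-1-1  10--0(✓)  10--1(✓)  10-0-(✓)  10-1-(✓)  100--(✓)  101--(✓)
size-2^3 implicants → -0-0-  -00--  10---
Unchecked terms (primes): --011, -0-0-, -00--, -1-11, 0-01-, 0-100, 1--11, 1-000, 1-1-1, 10---

NONE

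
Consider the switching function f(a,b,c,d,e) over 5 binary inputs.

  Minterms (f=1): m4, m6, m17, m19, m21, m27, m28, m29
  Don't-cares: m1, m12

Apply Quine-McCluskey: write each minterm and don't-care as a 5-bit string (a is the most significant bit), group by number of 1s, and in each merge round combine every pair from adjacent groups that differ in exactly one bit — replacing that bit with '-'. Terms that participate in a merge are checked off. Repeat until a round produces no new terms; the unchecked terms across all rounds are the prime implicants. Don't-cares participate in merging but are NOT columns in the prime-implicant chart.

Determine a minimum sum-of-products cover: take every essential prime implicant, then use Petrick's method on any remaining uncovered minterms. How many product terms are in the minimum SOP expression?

4

[col 0] 00001*, 00100*, 00110*, 01100*, 10001*, 10011*, 10101*, 11011*, 11100*, 11101*
[col 1] -0001, -1100, 0-100, 001-0, 1-011, 1-101, 10-01, 100-1, 1110-
Prime implicants: -0001, -1100, 0-100, 001-0, 1-011, 1-101, 10-01, 100-1, 1110-
PI chart (minterm → PIs covering it):
  4 | 0-100,001-0
  6 | 001-0  (sole → essential)
  17 | -0001,10-01,100-1
  19 | 1-011,100-1
  21 | 1-101,10-01
  27 | 1-011  (sole → essential)
  28 | -1100,1110-
  29 | 1-101,1110-
Essential prime implicants: 001-0, 1-011
Petrick residual → 10-01, 1110-
Minimum SOP uses 4 PIs: a'b'ce' + ac'de + ab'd'e + abcd'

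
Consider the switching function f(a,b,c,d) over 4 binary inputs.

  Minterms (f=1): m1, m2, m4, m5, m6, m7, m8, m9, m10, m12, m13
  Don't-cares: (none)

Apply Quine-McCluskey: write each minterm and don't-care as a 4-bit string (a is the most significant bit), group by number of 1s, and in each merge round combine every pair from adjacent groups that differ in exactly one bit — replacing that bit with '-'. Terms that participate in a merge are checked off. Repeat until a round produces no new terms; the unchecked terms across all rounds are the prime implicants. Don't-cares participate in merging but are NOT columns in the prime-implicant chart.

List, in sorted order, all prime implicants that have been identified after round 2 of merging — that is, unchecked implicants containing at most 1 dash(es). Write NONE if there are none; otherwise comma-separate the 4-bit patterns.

-010, 0-10, 10-0

Round 0: 0001✓ 0010✓ 0100✓ 0101✓ 0110✓ 0111✓ 1000✓ 1001✓ 1010✓ 1100✓ 1101✓
Round 1: -001✓ -010 -100✓ -101✓ 0-01✓ 0-10 01-0✓ 01-1✓ 010-✓ 011-✓ 1-00✓ 1-01✓ 10-0 100-✓ 110-✓
Round 2: --01 -10- 01-- 1-0-
PIs = {--01, -010, -10-, 0-10, 01--, 1-0-, 10-0}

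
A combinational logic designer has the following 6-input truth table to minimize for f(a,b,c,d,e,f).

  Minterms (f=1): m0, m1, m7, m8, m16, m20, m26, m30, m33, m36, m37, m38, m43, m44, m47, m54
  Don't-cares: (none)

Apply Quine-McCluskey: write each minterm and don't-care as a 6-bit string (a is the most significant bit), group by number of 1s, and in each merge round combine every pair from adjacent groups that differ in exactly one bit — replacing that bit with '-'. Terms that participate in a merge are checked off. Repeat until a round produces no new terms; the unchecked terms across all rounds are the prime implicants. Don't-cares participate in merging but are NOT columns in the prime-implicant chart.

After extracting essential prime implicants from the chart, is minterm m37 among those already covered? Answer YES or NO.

NO

size-2^0 implicants → 000000(✓)  000001(✓)  000111  001000(✓)  010000(✓)  010100(✓)  011010(✓)  011110(✓)  100001(✓)  100100(✓)  100101(✓)  100110(✓)  101011(✓)  101100(✓)  101111(✓)  110110(✓)
size-2^1 implicants → -00001  0-0000  00-000  00000-  010-00  011-10  1-0110  10-100  100-01  1001-0  10010-  101-11
Unchecked terms (primes): -00001, 0-0000, 00-000, 00000-, 000111, 010-00, 011-10, 1-0110, 10-100, 100-01, 1001-0, 10010-, 101-11
Minterm coverage:
  m0 ⊆ 0-0000,00-000,00000-
  m1 ⊆ -00001,00000-
  m7 ⊆ 000111 [E]
  m8 ⊆ 00-000 [E]
  m16 ⊆ 0-0000,010-00
  m20 ⊆ 010-00 [E]
  m26 ⊆ 011-10 [E]
  m30 ⊆ 011-10 [E]
  m33 ⊆ -00001,100-01
  m36 ⊆ 10-100,1001-0,10010-
  m37 ⊆ 100-01,10010-
  m38 ⊆ 1-0110,1001-0
  m43 ⊆ 101-11 [E]
  m44 ⊆ 10-100 [E]
  m47 ⊆ 101-11 [E]
  m54 ⊆ 1-0110 [E]
E = {00-000, 000111, 010-00, 011-10, 1-0110, 10-100, 101-11}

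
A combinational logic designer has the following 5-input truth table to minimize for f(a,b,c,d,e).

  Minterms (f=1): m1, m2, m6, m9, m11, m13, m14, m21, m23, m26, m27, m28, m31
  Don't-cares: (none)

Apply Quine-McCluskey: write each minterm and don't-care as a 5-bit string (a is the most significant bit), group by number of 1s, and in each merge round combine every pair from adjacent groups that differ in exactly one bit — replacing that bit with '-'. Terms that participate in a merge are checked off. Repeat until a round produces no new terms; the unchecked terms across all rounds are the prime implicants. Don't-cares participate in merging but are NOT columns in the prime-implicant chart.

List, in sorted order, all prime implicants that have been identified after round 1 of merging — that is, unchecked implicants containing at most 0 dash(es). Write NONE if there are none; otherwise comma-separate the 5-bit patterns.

11100

[col 0] 00001*, 00010*, 00110*, 01001*, 01011*, 01101*, 01110*, 10101*, 10111*, 11010*, 11011*, 11100, 11111*
[col 1] -1011, 0-001, 0-110, 00-10, 01-01, 010-1, 1-111, 101-1, 11-11, 1101-
Prime implicants: -1011, 0-001, 0-110, 00-10, 01-01, 010-1, 1-111, 101-1, 11-11, 1101-, 11100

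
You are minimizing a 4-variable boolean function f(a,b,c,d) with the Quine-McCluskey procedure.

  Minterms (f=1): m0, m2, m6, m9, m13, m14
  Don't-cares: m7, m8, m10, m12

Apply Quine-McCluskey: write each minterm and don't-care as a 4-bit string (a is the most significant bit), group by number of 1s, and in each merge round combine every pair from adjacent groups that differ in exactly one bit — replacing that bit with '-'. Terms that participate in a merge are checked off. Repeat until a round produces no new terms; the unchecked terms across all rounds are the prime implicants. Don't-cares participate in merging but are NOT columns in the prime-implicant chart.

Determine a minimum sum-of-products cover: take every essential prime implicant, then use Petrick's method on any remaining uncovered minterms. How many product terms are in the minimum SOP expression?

size-2^0 implicants → 0000(✓)  0010(✓)  0110(✓)  0111(✓)  1000(✓)  1001(✓)  1010(✓)  1100(✓)  1101(✓)  1110(✓)
size-2^1 implicants → -000(✓)  -010(✓)  -110(✓)  0-10(✓)  00-0(✓)  011-  1-00(✓)  1-01(✓)  1-10(✓)  10-0(✓)  100-(✓)  11-0(✓)  110-(✓)
size-2^2 implicants → --10  -0-0  1--0  1-0-
Unchecked terms (primes): --10, -0-0, 011-, 1--0, 1-0-
Minterm coverage:
  m0 ⊆ -0-0 [E]
  m2 ⊆ --10,-0-0
  m6 ⊆ --10,011-
  m9 ⊆ 1-0- [E]
  m13 ⊆ 1-0- [E]
  m14 ⊆ --10,1--0
E = {-0-0, 1-0-}
Petrick residual → --10
Cover = cd' + b'd' + ac'  |cover|=3

3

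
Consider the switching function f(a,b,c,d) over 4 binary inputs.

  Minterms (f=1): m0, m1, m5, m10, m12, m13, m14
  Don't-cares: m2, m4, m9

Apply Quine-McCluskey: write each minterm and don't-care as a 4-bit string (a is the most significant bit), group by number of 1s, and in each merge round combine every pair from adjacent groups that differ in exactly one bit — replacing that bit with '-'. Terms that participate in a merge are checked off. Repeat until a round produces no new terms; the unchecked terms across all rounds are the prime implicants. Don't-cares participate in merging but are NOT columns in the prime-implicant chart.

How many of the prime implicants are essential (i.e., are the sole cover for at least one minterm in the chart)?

[col 0] 0000*, 0001*, 0010*, 0100*, 0101*, 1001*, 1010*, 1100*, 1101*, 1110*
[col 1] -001*, -010, -100*, -101*, 0-00*, 0-01*, 00-0, 000-*, 010-*, 1-01*, 1-10, 11-0, 110-*
[col 2] --01, -10-, 0-0-
Prime implicants: --01, -010, -10-, 0-0-, 00-0, 1-10, 11-0
PI chart (minterm → PIs covering it):
  0 | 0-0-,00-0
  1 | --01,0-0-
  5 | --01,-10-,0-0-
  10 | -010,1-10
  12 | -10-,11-0
  13 | --01,-10-
  14 | 1-10,11-0
(no essential prime implicants)

0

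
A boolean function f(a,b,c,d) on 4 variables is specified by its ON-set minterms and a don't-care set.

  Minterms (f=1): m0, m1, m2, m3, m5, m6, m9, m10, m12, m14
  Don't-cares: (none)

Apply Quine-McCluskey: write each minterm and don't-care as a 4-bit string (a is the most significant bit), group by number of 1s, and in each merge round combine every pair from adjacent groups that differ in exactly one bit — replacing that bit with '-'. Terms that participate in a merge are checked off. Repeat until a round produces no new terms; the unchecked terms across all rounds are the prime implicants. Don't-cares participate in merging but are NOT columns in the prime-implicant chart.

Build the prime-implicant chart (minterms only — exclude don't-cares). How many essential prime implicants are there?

5

Round 0: 0000✓ 0001✓ 0010✓ 0011✓ 0101✓ 0110✓ 1001✓ 1010✓ 1100✓ 1110✓
Round 1: -001 -010✓ -110✓ 0-01 0-10✓ 00-0✓ 00-1✓ 000-✓ 001-✓ 1-10✓ 11-0
Round 2: --10 00--
PIs = {--10, -001, 0-01, 00--, 11-0}
Coverage chart:
  m0: 00-- ←essential
  m1: -001,0-01,00--
  m2: --10,00--
  m3: 00-- ←essential
  m5: 0-01 ←essential
  m6: --10 ←essential
  m9: -001 ←essential
  m10: --10 ←essential
  m12: 11-0 ←essential
  m14: --10,11-0
Essential: --10, -001, 0-01, 00--, 11-0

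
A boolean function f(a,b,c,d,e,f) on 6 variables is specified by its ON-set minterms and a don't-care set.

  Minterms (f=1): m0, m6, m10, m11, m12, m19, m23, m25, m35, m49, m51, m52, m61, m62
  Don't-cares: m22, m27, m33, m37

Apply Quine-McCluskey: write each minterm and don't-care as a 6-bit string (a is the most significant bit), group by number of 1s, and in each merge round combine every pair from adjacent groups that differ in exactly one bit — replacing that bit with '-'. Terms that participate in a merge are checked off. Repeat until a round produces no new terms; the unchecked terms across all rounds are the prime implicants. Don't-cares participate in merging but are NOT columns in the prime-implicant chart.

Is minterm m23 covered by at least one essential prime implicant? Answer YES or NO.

size-2^0 implicants → 000000  000110(✓)  001010(✓)  001011(✓)  001100  010011(✓)  010110(✓)  010111(✓)  011001(✓)  011011(✓)  100001(✓)  100011(✓)  100101(✓)  110001(✓)  110011(✓)  110100  111101  111110
size-2^1 implicants → -10011  0-0110  0-1011  00101-  01-011  010-11  01011-  0110-1  1-0001(✓)  1-0011(✓)  100-01  1000-1(✓)  1100-1(✓)
size-2^2 implicants → 1-00-1
Unchecked terms (primes): -10011, 0-0110, 0-1011, 000000, 00101-, 001100, 01-011, 010-11, 01011-, 0110-1, 1-00-1, 100-01, 110100, 111101, 111110
Minterm coverage:
  m0 ⊆ 000000 [E]
  m6 ⊆ 0-0110 [E]
  m10 ⊆ 00101- [E]
  m11 ⊆ 0-1011,00101-
  m12 ⊆ 001100 [E]
  m19 ⊆ -10011,01-011,010-11
  m23 ⊆ 010-11,01011-
  m25 ⊆ 0110-1 [E]
  m35 ⊆ 1-00-1 [E]
  m49 ⊆ 1-00-1 [E]
  m51 ⊆ -10011,1-00-1
  m52 ⊆ 110100 [E]
  m61 ⊆ 111101 [E]
  m62 ⊆ 111110 [E]
E = {0-0110, 000000, 00101-, 001100, 0110-1, 1-00-1, 110100, 111101, 111110}

NO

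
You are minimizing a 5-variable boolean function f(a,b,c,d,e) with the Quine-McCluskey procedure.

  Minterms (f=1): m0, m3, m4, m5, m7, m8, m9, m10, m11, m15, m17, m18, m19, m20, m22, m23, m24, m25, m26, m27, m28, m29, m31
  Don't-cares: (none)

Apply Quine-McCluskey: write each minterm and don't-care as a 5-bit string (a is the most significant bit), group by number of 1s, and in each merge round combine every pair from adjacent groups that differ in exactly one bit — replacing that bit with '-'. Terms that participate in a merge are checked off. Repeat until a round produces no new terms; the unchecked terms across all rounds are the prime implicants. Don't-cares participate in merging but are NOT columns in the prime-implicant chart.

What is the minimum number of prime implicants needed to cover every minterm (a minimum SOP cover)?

size-2^0 implicants → 00000(✓)  00011(✓)  00100(✓)  00101(✓)  00111(✓)  01000(✓)  01001(✓)  01010(✓)  01011(✓)  01111(✓)  10001(✓)  10010(✓)  10011(✓)  10100(✓)  10110(✓)  10111(✓)  11000(✓)  11001(✓)  11010(✓)  11011(✓)  11100(✓)  11101(✓)  11111(✓)
size-2^1 implicants → -0011(✓)  -0100  -0111(✓)  -1000(✓)  -1001(✓)  -1010(✓)  -1011(✓)  -1111(✓)  0-000  0-011(✓)  0-111(✓)  00-00  00-11(✓)  001-1  0010-  01-11(✓)  010-0(✓)  010-1(✓)  0100-(✓)  0101-(✓)  1-001(✓)  1-010(✓)  1-011(✓)  1-100  1-111(✓)  10-10(✓)  10-11(✓)  100-1(✓)  1001-(✓)  101-0  1011-(✓)  11-00(✓)  11-01(✓)  11-11(✓)  110-0(✓)  110-1(✓)  1100-(✓)  1101-(✓)  111-1(✓)  1110-(✓)
size-2^2 implicants → --011(✓)  --111(✓)  -0-11(✓)  -1-11(✓)  -10-0(✓)  -10-1(✓)  -100-(✓)  -101-(✓)  0--11(✓)  010--(✓)  1--11(✓)  1-0-1  1-01-  10-1-  11--1  11-0-  110--(✓)
size-2^3 implicants → ---11  -10--
Unchecked terms (primes): ---11, -0100, -10--, 0-000, 00-00, 001-1, 0010-, 1-0-1, 1-01-, 1-100, 10-1-, 101-0, 11--1, 11-0-
Minterm coverage:
  m0 ⊆ 0-000,00-00
  m3 ⊆ ---11 [E]
  m4 ⊆ -0100,00-00,0010-
  m5 ⊆ 001-1,0010-
  m7 ⊆ ---11,001-1
  m8 ⊆ -10--,0-000
  m9 ⊆ -10-- [E]
  m10 ⊆ -10-- [E]
  m11 ⊆ ---11,-10--
  m15 ⊆ ---11 [E]
  m17 ⊆ 1-0-1 [E]
  m18 ⊆ 1-01-,10-1-
  m19 ⊆ ---11,1-0-1,1-01-,10-1-
  m20 ⊆ -0100,1-100,101-0
  m22 ⊆ 10-1-,101-0
  m23 ⊆ ---11,10-1-
  m24 ⊆ -10--,11-0-
  m25 ⊆ -10--,1-0-1,11--1,11-0-
  m26 ⊆ -10--,1-01-
  m27 ⊆ ---11,-10--,1-0-1,1-01-,11--1
  m28 ⊆ 1-100,11-0-
  m29 ⊆ 11--1,11-0-
  m31 ⊆ ---11,11--1
E = {---11, -10--, 1-0-1}
Petrick residual → -0100, 0-000, 001-1, 10-1-, 11-0-
Cover = de + b'cd'e' + bc' + a'c'd'e' + a'b'ce + ac'e + ab'd + abd'  |cover|=8

8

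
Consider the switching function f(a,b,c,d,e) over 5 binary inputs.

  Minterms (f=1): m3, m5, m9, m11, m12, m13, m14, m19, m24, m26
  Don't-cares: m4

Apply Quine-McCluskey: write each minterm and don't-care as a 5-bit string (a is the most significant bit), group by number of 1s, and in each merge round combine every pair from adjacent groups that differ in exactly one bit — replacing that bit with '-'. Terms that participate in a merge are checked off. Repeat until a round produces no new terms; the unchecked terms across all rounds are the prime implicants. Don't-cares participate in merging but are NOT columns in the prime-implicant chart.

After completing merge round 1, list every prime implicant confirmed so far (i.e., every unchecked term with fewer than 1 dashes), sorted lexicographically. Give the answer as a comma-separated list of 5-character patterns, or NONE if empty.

NONE

size-2^0 implicants → 00011(✓)  00100(✓)  00101(✓)  01001(✓)  01011(✓)  01100(✓)  01101(✓)  01110(✓)  10011(✓)  11000(✓)  11010(✓)
size-2^1 implicants → -0011  0-011  0-100(✓)  0-101(✓)  0010-(✓)  01-01  010-1  011-0  0110-(✓)  110-0
size-2^2 implicants → 0-10-
Unchecked terms (primes): -0011, 0-011, 0-10-, 01-01, 010-1, 011-0, 110-0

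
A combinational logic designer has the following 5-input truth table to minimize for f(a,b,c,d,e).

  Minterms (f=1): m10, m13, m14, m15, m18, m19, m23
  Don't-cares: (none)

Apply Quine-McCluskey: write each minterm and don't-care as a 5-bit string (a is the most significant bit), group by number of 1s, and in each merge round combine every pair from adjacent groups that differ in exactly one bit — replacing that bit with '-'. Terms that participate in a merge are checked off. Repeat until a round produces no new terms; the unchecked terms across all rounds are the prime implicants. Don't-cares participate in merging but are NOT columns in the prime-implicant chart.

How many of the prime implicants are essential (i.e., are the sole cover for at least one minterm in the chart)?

4

size-2^0 implicants → 01010(✓)  01101(✓)  01110(✓)  01111(✓)  10010(✓)  10011(✓)  10111(✓)
size-2^1 implicants → 01-10  011-1  0111-  10-11  1001-
Unchecked terms (primes): 01-10, 011-1, 0111-, 10-11, 1001-
Minterm coverage:
  m10 ⊆ 01-10 [E]
  m13 ⊆ 011-1 [E]
  m14 ⊆ 01-10,0111-
  m15 ⊆ 011-1,0111-
  m18 ⊆ 1001- [E]
  m19 ⊆ 10-11,1001-
  m23 ⊆ 10-11 [E]
E = {01-10, 011-1, 10-11, 1001-}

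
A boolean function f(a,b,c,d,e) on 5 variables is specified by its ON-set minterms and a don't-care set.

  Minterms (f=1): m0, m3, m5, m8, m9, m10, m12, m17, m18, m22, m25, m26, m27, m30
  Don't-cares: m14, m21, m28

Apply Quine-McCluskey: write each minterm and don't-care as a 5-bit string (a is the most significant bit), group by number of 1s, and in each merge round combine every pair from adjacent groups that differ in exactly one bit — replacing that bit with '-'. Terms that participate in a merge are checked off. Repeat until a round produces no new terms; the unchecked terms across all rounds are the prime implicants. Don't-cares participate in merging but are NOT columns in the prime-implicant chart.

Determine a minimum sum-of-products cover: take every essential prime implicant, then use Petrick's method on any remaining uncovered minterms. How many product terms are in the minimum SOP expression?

Round 0: 00000✓ 00011 00101✓ 01000✓ 01001✓ 01010✓ 01100✓ 01110✓ 10001✓ 10010✓ 10101✓ 10110✓ 11001✓ 11010✓ 11011✓ 11100✓ 11110✓
Round 1: -0101 -1001 -1010✓ -1100✓ -1110✓ 0-000 01-00✓ 01-10✓ 010-0✓ 0100- 011-0✓ 1-001 1-010✓ 1-110✓ 10-01 10-10✓ 11-10✓ 110-1 1101- 111-0✓
Round 2: -1-10 -11-0 01--0 1--10
PIs = {-0101, -1-10, -1001, -11-0, 0-000, 00011, 01--0, 0100-, 1--10, 1-001, 10-01, 110-1, 1101-}
Coverage chart:
  m0: 0-000 ←essential
  m3: 00011 ←essential
  m5: -0101 ←essential
  m8: 0-000,01--0,0100-
  m9: -1001,0100-
  m10: -1-10,01--0
  m12: -11-0,01--0
  m17: 1-001,10-01
  m18: 1--10 ←essential
  m22: 1--10 ←essential
  m25: -1001,1-001,110-1
  m26: -1-10,1--10,1101-
  m27: 110-1,1101-
  m30: -1-10,-11-0,1--10
Essential: -0101, 0-000, 00011, 1--10
Petrick residual → -1001, 01--0, 1-001, 110-1
Min cover (8 terms): b'cd'e + bc'd'e + a'c'd'e' + a'b'c'de + a'be' + ade' + ac'd'e + abc'e

8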